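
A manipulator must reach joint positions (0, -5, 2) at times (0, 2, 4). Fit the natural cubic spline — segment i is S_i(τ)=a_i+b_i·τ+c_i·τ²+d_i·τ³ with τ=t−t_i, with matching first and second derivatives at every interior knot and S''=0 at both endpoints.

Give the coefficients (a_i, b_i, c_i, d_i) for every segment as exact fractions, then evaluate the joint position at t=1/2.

Δ: Δ0=-5/2, Δ1=7/2
row 1: diag=8, rhs=36; c'=1/4, d'=9/2
back: M1=9/2
M: M0=0, M1=9/2, M2=0
seg 0: a=0, c=M0/2=0, d=(M1−M0)/(6·2)=3/8, b=Δ0−h0·(2M0+M1)/6=-4
seg 1: a=-5, c=M1/2=9/4, d=(M2−M1)/(6·2)=-3/8, b=Δ1−h1·(2M1+M2)/6=1/2
t_q=1/2 → seg 0, τ=1/2; S=0+-4·τ+0·τ²+3/8·τ³=-125/64

  seg 0: a=0 b=-4 c=0 d=3/8
  seg 1: a=-5 b=1/2 c=9/4 d=-3/8
S(1/2) = -125/64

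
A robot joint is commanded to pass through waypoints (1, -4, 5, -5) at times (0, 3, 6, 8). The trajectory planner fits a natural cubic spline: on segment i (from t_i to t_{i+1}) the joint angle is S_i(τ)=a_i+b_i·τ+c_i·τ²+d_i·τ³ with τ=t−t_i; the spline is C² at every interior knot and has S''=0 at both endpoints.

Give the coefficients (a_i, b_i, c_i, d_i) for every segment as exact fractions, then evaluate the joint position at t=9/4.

Δ: Δ0=-5/3, Δ1=3, Δ2=-5
row 1: diag=12, rhs=28; c'=1/4, d'=7/3
row 2: denom=10−3·1/4=37/4; d'=(-48−3·7/3)/(37/4)=-220/37
back: M2=-220/37
back: M1=7/3−1/4·-220/37=424/111
M: M0=0, M1=424/111, M2=-220/37, M3=0
seg 0: a=1, c=M0/2=0, d=(M1−M0)/(6·3)=212/999, b=Δ0−h0·(2M0+M1)/6=-397/111
seg 1: a=-4, c=M1/2=212/111, d=(M2−M1)/(6·3)=-542/999, b=Δ1−h1·(2M1+M2)/6=239/111
seg 2: a=5, c=M2/2=-110/37, d=(M3−M2)/(6·2)=55/111, b=Δ2−h2·(2M2+M3)/6=-115/111
t_q=9/4 → seg 0, τ=9/4; S=1+-397/111·τ+0·τ²+212/999·τ³=-2741/592

  seg 0: a=1 b=-397/111 c=0 d=212/999
  seg 1: a=-4 b=239/111 c=212/111 d=-542/999
  seg 2: a=5 b=-115/111 c=-110/37 d=55/111
S(9/4) = -2741/592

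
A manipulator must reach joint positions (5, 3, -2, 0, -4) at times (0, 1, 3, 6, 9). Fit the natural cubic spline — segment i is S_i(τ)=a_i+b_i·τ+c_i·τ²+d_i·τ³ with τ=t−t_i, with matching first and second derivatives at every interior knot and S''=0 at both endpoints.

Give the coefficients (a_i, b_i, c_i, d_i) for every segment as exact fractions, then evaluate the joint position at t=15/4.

Δ: Δ0=-2, Δ1=-5/2, Δ2=2/3, Δ3=-4/3
row 1: diag=6, rhs=-3; c'=1/3, d'=-1/2
row 2: denom=10−2·1/3=28/3; d'=(19−2·-1/2)/(28/3)=15/7
row 3: denom=12−3·9/28=309/28; d'=(-12−3·15/7)/(309/28)=-172/103
back: M3=-172/103
back: M2=15/7−9/28·-172/103=276/103
back: M1=-1/2−1/3·276/103=-287/206
M: M0=0, M1=-287/206, M2=276/103, M3=-172/103, M4=0
seg 0: a=5, c=M0/2=0, d=(M1−M0)/(6·1)=-287/1236, b=Δ0−h0·(2M0+M1)/6=-2185/1236
seg 1: a=3, c=M1/2=-287/412, d=(M2−M1)/(6·2)=839/2472, b=Δ1−h1·(2M1+M2)/6=-1523/618
seg 2: a=-2, c=M2/2=138/103, d=(M3−M2)/(6·3)=-224/927, b=Δ2−h2·(2M2+M3)/6=-364/309
seg 3: a=0, c=M3/2=-86/103, d=(M4−M3)/(6·3)=86/927, b=Δ3−h3·(2M3+M4)/6=104/309
t_q=15/4 → seg 2, τ=3/4; S=-2+-364/309·τ+138/103·τ²+-224/927·τ³=-1839/824

  seg 0: a=5 b=-2185/1236 c=0 d=-287/1236
  seg 1: a=3 b=-1523/618 c=-287/412 d=839/2472
  seg 2: a=-2 b=-364/309 c=138/103 d=-224/927
  seg 3: a=0 b=104/309 c=-86/103 d=86/927
S(15/4) = -1839/824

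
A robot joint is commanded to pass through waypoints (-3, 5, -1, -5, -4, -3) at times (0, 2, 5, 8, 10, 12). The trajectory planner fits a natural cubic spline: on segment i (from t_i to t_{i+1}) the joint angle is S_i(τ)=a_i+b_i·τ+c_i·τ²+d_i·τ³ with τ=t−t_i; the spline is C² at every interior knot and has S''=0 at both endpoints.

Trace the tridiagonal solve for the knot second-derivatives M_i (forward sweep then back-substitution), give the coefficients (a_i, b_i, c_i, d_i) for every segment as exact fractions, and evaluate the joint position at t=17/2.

Δ: Δ0=4, Δ1=-2, Δ2=-4/3, Δ3=1/2, Δ4=1/2
row 1: diag=10, rhs=-36; c'=3/10, d'=-18/5
row 2: denom=12−3·3/10=111/10; d'=(4−3·-18/5)/(111/10)=4/3
row 3: denom=10−3·10/37=340/37; d'=(11−3·4/3)/(340/37)=259/340
row 4: denom=8−2·37/170=643/85; d'=(0−2·259/340)/(643/85)=-259/1286
back: M4=-259/1286
back: M3=259/340−37/170·-259/1286=518/643
back: M2=4/3−10/37·518/643=2152/1929
back: M1=-18/5−3/10·2152/1929=-2530/643
M: M0=0, M1=-2530/643, M2=2152/1929, M3=518/643, M4=-259/1286, M5=0
seg 0: a=-3, c=M0/2=0, d=(M1−M0)/(6·2)=-1265/3858, b=Δ0−h0·(2M0+M1)/6=10246/1929
seg 1: a=5, c=M1/2=-1265/643, d=(M2−M1)/(6·3)=4871/17361, b=Δ1−h1·(2M1+M2)/6=2656/1929
seg 2: a=-1, c=M2/2=1076/1929, d=(M3−M2)/(6·3)=-299/17361, b=Δ2−h2·(2M2+M3)/6=-5501/1929
seg 3: a=-5, c=M3/2=259/643, d=(M4−M3)/(6·2)=-1295/15432, b=Δ3−h3·(2M3+M4)/6=58/1929
seg 4: a=-4, c=M4/2=-259/2572, d=(M5−M4)/(6·2)=259/15432, b=Δ4−h4·(2M4+M5)/6=2447/3858
t_q=17/2 → seg 3, τ=1/2; S=-5+58/1929·τ+259/643·τ²+-1295/15432·τ³=-201429/41152

  seg 0: a=-3 b=10246/1929 c=0 d=-1265/3858
  seg 1: a=5 b=2656/1929 c=-1265/643 d=4871/17361
  seg 2: a=-1 b=-5501/1929 c=1076/1929 d=-299/17361
  seg 3: a=-5 b=58/1929 c=259/643 d=-1295/15432
  seg 4: a=-4 b=2447/3858 c=-259/2572 d=259/15432
S(17/2) = -201429/41152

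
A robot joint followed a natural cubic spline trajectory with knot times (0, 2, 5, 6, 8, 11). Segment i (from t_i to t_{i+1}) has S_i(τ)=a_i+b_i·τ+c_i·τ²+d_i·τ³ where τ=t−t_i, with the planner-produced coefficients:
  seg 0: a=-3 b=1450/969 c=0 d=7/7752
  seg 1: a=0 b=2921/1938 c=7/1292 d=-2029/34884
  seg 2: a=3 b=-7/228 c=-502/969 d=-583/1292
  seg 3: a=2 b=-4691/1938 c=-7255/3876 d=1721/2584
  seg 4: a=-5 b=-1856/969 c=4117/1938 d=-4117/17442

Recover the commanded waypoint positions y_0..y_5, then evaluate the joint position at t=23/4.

y_0=-3 y_1=0 y_2=3 y_3=2 y_4=-5 y_5=2
S(23/4) = 206323/82688

y_0 = S_0(0) = a_0 = -3
y_1 = S_1(0) = a_1 = 0
y_2 = S_2(0) = a_2 = 3
y_3 = S_3(0) = a_3 = 2
y_4 = S_4(0) = a_4 = -5
y_5 = S_4(3) = 2
t_q=23/4 is in segment 2 (τ=3/4); S_2(τ)=206323/82688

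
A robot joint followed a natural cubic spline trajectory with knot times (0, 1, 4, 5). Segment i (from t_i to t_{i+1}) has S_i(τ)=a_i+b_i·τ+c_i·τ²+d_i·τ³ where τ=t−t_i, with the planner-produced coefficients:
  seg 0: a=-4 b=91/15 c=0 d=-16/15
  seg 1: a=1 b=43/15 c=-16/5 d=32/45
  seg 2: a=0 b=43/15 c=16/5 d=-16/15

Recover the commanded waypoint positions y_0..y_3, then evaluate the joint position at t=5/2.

y_0 = S_0(0) = a_0 = -4
y_1 = S_1(0) = a_1 = 1
y_2 = S_2(0) = a_2 = 0
y_3 = S_2(1) = 5
t_q=5/2 is in segment 1 (τ=3/2); S_1(τ)=1/2

y_0=-4 y_1=1 y_2=0 y_3=5
S(5/2) = 1/2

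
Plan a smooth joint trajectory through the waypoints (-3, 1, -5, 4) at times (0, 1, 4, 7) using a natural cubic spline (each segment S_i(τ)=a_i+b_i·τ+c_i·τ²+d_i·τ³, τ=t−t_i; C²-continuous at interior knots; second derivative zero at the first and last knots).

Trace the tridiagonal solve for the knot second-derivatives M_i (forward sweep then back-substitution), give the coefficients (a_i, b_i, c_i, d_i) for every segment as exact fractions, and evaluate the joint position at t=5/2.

  seg 0: a=-3 b=5 c=0 d=-1
  seg 1: a=1 b=2 c=-3 d=5/9
  seg 2: a=-5 b=-1 c=2 d=-2/9
S(5/2) = -7/8

Δ: Δ0=4, Δ1=-2, Δ2=3
row 1: diag=8, rhs=-36; c'=3/8, d'=-9/2
row 2: denom=12−3·3/8=87/8; d'=(30−3·-9/2)/(87/8)=4
back: M2=4
back: M1=-9/2−3/8·4=-6
M: M0=0, M1=-6, M2=4, M3=0
seg 0: a=-3, c=M0/2=0, d=(M1−M0)/(6·1)=-1, b=Δ0−h0·(2M0+M1)/6=5
seg 1: a=1, c=M1/2=-3, d=(M2−M1)/(6·3)=5/9, b=Δ1−h1·(2M1+M2)/6=2
seg 2: a=-5, c=M2/2=2, d=(M3−M2)/(6·3)=-2/9, b=Δ2−h2·(2M2+M3)/6=-1
t_q=5/2 → seg 1, τ=3/2; S=1+2·τ+-3·τ²+5/9·τ³=-7/8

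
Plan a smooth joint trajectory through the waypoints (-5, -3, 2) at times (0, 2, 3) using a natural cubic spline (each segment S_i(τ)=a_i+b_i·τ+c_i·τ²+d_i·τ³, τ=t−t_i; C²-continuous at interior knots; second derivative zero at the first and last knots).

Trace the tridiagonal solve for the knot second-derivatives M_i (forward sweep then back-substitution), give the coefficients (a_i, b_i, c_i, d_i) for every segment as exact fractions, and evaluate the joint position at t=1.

  seg 0: a=-5 b=-1/3 c=0 d=1/3
  seg 1: a=-3 b=11/3 c=2 d=-2/3
S(1) = -5

Δ: Δ0=1, Δ1=5
row 1: diag=6, rhs=24; c'=1/6, d'=4
back: M1=4
M: M0=0, M1=4, M2=0
seg 0: a=-5, c=M0/2=0, d=(M1−M0)/(6·2)=1/3, b=Δ0−h0·(2M0+M1)/6=-1/3
seg 1: a=-3, c=M1/2=2, d=(M2−M1)/(6·1)=-2/3, b=Δ1−h1·(2M1+M2)/6=11/3
t_q=1 → seg 0, τ=1; S=-5+-1/3·τ+0·τ²+1/3·τ³=-5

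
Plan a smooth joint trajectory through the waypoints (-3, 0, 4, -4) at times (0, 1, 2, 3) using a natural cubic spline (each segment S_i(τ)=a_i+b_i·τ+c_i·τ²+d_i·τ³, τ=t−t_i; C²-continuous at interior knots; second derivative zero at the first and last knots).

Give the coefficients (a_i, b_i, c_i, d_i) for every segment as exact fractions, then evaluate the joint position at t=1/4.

Δ: Δ0=3, Δ1=4, Δ2=-8
row 1: diag=4, rhs=6; c'=1/4, d'=3/2
row 2: denom=4−1·1/4=15/4; d'=(-72−1·3/2)/(15/4)=-98/5
back: M2=-98/5
back: M1=3/2−1/4·-98/5=32/5
M: M0=0, M1=32/5, M2=-98/5, M3=0
seg 0: a=-3, c=M0/2=0, d=(M1−M0)/(6·1)=16/15, b=Δ0−h0·(2M0+M1)/6=29/15
seg 1: a=0, c=M1/2=16/5, d=(M2−M1)/(6·1)=-13/3, b=Δ1−h1·(2M1+M2)/6=77/15
seg 2: a=4, c=M2/2=-49/5, d=(M3−M2)/(6·1)=49/15, b=Δ2−h2·(2M2+M3)/6=-22/15
t_q=1/4 → seg 0, τ=1/4; S=-3+29/15·τ+0·τ²+16/15·τ³=-5/2

  seg 0: a=-3 b=29/15 c=0 d=16/15
  seg 1: a=0 b=77/15 c=16/5 d=-13/3
  seg 2: a=4 b=-22/15 c=-49/5 d=49/15
S(1/4) = -5/2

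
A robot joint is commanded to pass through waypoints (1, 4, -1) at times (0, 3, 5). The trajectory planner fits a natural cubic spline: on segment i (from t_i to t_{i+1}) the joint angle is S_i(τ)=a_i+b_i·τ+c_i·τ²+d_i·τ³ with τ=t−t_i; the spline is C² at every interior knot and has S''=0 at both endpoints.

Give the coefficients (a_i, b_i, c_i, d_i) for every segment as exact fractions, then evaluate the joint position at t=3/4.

  seg 0: a=1 b=41/20 c=0 d=-7/60
  seg 1: a=4 b=-11/10 c=-21/20 d=7/40
S(3/4) = 637/256

Δ: Δ0=1, Δ1=-5/2
row 1: diag=10, rhs=-21; c'=1/5, d'=-21/10
back: M1=-21/10
M: M0=0, M1=-21/10, M2=0
seg 0: a=1, c=M0/2=0, d=(M1−M0)/(6·3)=-7/60, b=Δ0−h0·(2M0+M1)/6=41/20
seg 1: a=4, c=M1/2=-21/20, d=(M2−M1)/(6·2)=7/40, b=Δ1−h1·(2M1+M2)/6=-11/10
t_q=3/4 → seg 0, τ=3/4; S=1+41/20·τ+0·τ²+-7/60·τ³=637/256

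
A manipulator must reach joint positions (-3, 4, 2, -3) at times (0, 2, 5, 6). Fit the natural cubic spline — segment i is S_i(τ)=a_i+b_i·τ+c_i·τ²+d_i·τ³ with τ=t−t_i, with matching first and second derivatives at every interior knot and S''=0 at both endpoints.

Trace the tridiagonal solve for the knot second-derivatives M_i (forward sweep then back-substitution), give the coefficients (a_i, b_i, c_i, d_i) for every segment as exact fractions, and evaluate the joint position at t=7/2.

Δ: Δ0=7/2, Δ1=-2/3, Δ2=-5
row 1: diag=10, rhs=-25; c'=3/10, d'=-5/2
row 2: denom=8−3·3/10=71/10; d'=(-26−3·-5/2)/(71/10)=-185/71
back: M2=-185/71
back: M1=-5/2−3/10·-185/71=-122/71
M: M0=0, M1=-122/71, M2=-185/71, M3=0
seg 0: a=-3, c=M0/2=0, d=(M1−M0)/(6·2)=-61/426, b=Δ0−h0·(2M0+M1)/6=1735/426
seg 1: a=4, c=M1/2=-61/71, d=(M2−M1)/(6·3)=-7/142, b=Δ1−h1·(2M1+M2)/6=1003/426
seg 2: a=2, c=M2/2=-185/142, d=(M3−M2)/(6·1)=185/426, b=Δ2−h2·(2M2+M3)/6=-880/213
t_q=7/2 → seg 1, τ=3/2; S=4+1003/426·τ+-61/71·τ²+-7/142·τ³=6171/1136

  seg 0: a=-3 b=1735/426 c=0 d=-61/426
  seg 1: a=4 b=1003/426 c=-61/71 d=-7/142
  seg 2: a=2 b=-880/213 c=-185/142 d=185/426
S(7/2) = 6171/1136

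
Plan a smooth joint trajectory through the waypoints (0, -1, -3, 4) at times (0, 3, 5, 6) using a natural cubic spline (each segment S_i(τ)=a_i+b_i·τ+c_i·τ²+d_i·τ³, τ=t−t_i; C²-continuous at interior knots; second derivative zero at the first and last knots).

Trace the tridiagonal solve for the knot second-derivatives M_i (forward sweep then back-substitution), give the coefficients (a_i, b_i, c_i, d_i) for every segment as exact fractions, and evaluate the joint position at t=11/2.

Δ: Δ0=-1/3, Δ1=-1, Δ2=7
row 1: diag=10, rhs=-4; c'=1/5, d'=-2/5
row 2: denom=6−2·1/5=28/5; d'=(48−2·-2/5)/(28/5)=61/7
back: M2=61/7
back: M1=-2/5−1/5·61/7=-15/7
M: M0=0, M1=-15/7, M2=61/7, M3=0
seg 0: a=0, c=M0/2=0, d=(M1−M0)/(6·3)=-5/42, b=Δ0−h0·(2M0+M1)/6=31/42
seg 1: a=-1, c=M1/2=-15/14, d=(M2−M1)/(6·2)=19/21, b=Δ1−h1·(2M1+M2)/6=-52/21
seg 2: a=-3, c=M2/2=61/14, d=(M3−M2)/(6·1)=-61/42, b=Δ2−h2·(2M2+M3)/6=86/21
t_q=11/2 → seg 2, τ=1/2; S=-3+86/21·τ+61/14·τ²+-61/42·τ³=-5/112

  seg 0: a=0 b=31/42 c=0 d=-5/42
  seg 1: a=-1 b=-52/21 c=-15/14 d=19/21
  seg 2: a=-3 b=86/21 c=61/14 d=-61/42
S(11/2) = -5/112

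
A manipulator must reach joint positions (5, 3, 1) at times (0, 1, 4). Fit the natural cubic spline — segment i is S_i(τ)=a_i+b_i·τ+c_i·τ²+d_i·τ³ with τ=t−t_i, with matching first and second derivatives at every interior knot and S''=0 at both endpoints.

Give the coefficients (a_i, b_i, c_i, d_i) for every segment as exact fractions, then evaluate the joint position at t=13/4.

Δ: Δ0=-2, Δ1=-2/3
row 1: diag=8, rhs=8; c'=3/8, d'=1
back: M1=1
M: M0=0, M1=1, M2=0
seg 0: a=5, c=M0/2=0, d=(M1−M0)/(6·1)=1/6, b=Δ0−h0·(2M0+M1)/6=-13/6
seg 1: a=3, c=M1/2=1/2, d=(M2−M1)/(6·3)=-1/18, b=Δ1−h1·(2M1+M2)/6=-5/3
t_q=13/4 → seg 1, τ=9/4; S=3+-5/3·τ+1/2·τ²+-1/18·τ³=147/128

  seg 0: a=5 b=-13/6 c=0 d=1/6
  seg 1: a=3 b=-5/3 c=1/2 d=-1/18
S(13/4) = 147/128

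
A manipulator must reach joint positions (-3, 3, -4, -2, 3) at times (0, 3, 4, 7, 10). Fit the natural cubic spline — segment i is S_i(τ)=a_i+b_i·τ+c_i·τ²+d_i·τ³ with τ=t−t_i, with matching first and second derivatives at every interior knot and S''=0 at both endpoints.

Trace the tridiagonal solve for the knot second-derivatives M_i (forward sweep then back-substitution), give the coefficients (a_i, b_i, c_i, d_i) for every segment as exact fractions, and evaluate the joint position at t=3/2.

  seg 0: a=-3 b=332/57 c=0 d=-218/513
  seg 1: a=3 b=-322/57 c=-218/57 d=47/19
  seg 2: a=-4 b=-335/57 c=205/57 d=-242/513
  seg 3: a=-2 b=169/57 c=-37/57 d=37/513
S(3/2) = 327/76

Δ: Δ0=2, Δ1=-7, Δ2=2/3, Δ3=5/3
row 1: diag=8, rhs=-54; c'=1/8, d'=-27/4
row 2: denom=8−1·1/8=63/8; d'=(46−1·-27/4)/(63/8)=422/63
row 3: denom=12−3·8/21=76/7; d'=(6−3·422/63)/(76/7)=-74/57
back: M3=-74/57
back: M2=422/63−8/21·-74/57=410/57
back: M1=-27/4−1/8·410/57=-436/57
M: M0=0, M1=-436/57, M2=410/57, M3=-74/57, M4=0
seg 0: a=-3, c=M0/2=0, d=(M1−M0)/(6·3)=-218/513, b=Δ0−h0·(2M0+M1)/6=332/57
seg 1: a=3, c=M1/2=-218/57, d=(M2−M1)/(6·1)=47/19, b=Δ1−h1·(2M1+M2)/6=-322/57
seg 2: a=-4, c=M2/2=205/57, d=(M3−M2)/(6·3)=-242/513, b=Δ2−h2·(2M2+M3)/6=-335/57
seg 3: a=-2, c=M3/2=-37/57, d=(M4−M3)/(6·3)=37/513, b=Δ3−h3·(2M3+M4)/6=169/57
t_q=3/2 → seg 0, τ=3/2; S=-3+332/57·τ+0·τ²+-218/513·τ³=327/76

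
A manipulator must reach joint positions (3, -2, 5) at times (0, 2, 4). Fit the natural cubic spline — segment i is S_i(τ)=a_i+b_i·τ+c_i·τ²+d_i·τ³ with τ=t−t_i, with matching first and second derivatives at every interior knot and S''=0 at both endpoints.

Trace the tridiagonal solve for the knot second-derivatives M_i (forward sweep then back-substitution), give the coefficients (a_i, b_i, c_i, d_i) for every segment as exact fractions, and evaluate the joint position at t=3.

  seg 0: a=3 b=-4 c=0 d=3/8
  seg 1: a=-2 b=1/2 c=9/4 d=-3/8
S(3) = 3/8

Δ: Δ0=-5/2, Δ1=7/2
row 1: diag=8, rhs=36; c'=1/4, d'=9/2
back: M1=9/2
M: M0=0, M1=9/2, M2=0
seg 0: a=3, c=M0/2=0, d=(M1−M0)/(6·2)=3/8, b=Δ0−h0·(2M0+M1)/6=-4
seg 1: a=-2, c=M1/2=9/4, d=(M2−M1)/(6·2)=-3/8, b=Δ1−h1·(2M1+M2)/6=1/2
t_q=3 → seg 1, τ=1; S=-2+1/2·τ+9/4·τ²+-3/8·τ³=3/8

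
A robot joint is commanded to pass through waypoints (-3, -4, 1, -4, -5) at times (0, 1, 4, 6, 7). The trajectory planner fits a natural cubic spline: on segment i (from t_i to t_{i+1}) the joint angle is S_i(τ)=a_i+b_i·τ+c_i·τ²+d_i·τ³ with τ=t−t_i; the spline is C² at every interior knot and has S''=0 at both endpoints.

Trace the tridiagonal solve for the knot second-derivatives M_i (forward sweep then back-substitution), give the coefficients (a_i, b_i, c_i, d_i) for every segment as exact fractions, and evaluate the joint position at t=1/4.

Δ: Δ0=-1, Δ1=5/3, Δ2=-5/2, Δ3=-1
row 1: diag=8, rhs=16; c'=3/8, d'=2
row 2: denom=10−3·3/8=71/8; d'=(-25−3·2)/(71/8)=-248/71
row 3: denom=6−2·16/71=394/71; d'=(9−2·-248/71)/(394/71)=1135/394
back: M3=1135/394
back: M2=-248/71−16/71·1135/394=-816/197
back: M1=2−3/8·-816/197=700/197
M: M0=0, M1=700/197, M2=-816/197, M3=1135/394, M4=0
seg 0: a=-3, c=M0/2=0, d=(M1−M0)/(6·1)=350/591, b=Δ0−h0·(2M0+M1)/6=-941/591
seg 1: a=-4, c=M1/2=350/197, d=(M2−M1)/(6·3)=-758/1773, b=Δ1−h1·(2M1+M2)/6=109/591
seg 2: a=1, c=M2/2=-408/197, d=(M3−M2)/(6·2)=2767/4728, b=Δ2−h2·(2M2+M3)/6=-413/591
seg 3: a=-4, c=M3/2=1135/788, d=(M4−M3)/(6·1)=-1135/2364, b=Δ3−h3·(2M3+M4)/6=-2317/1182
t_q=1/4 → seg 0, τ=1/4; S=-3+-941/591·τ+0·τ²+350/591·τ³=-21363/6304

  seg 0: a=-3 b=-941/591 c=0 d=350/591
  seg 1: a=-4 b=109/591 c=350/197 d=-758/1773
  seg 2: a=1 b=-413/591 c=-408/197 d=2767/4728
  seg 3: a=-4 b=-2317/1182 c=1135/788 d=-1135/2364
S(1/4) = -21363/6304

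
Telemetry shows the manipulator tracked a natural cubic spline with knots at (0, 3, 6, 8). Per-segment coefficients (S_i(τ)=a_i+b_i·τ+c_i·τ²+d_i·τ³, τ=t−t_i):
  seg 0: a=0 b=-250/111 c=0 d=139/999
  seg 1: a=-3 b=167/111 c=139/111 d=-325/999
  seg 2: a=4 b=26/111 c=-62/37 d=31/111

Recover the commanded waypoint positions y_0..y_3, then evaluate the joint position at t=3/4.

y_0 = S_0(0) = a_0 = 0
y_1 = S_1(0) = a_1 = -3
y_2 = S_2(0) = a_2 = 4
y_3 = S_2(2) = 0
t_q=3/4 is in segment 0 (τ=3/4); S_0(τ)=-3861/2368

y_0=0 y_1=-3 y_2=4 y_3=0
S(3/4) = -3861/2368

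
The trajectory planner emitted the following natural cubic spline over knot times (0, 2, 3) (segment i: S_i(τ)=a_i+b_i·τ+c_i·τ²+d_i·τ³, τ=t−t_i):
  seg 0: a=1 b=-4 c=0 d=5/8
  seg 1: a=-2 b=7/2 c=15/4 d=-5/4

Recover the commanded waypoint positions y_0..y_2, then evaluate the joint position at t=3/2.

y_0=1 y_1=-2 y_2=4
S(3/2) = -185/64

y_0 = S_0(0) = a_0 = 1
y_1 = S_1(0) = a_1 = -2
y_2 = S_1(1) = 4
t_q=3/2 is in segment 0 (τ=3/2); S_0(τ)=-185/64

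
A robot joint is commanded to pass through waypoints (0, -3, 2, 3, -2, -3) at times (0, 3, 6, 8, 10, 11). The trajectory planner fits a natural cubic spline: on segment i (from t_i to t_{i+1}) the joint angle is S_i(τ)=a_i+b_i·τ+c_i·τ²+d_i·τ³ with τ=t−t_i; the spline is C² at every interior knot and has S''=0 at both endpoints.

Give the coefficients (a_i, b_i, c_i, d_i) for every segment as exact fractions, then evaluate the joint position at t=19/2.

  seg 0: a=0 b=-2002/1149 c=0 d=853/10341
  seg 1: a=-3 b=557/1149 c=853/1149 d=-1201/10341
  seg 2: a=2 b=2072/1149 c=-116/383 d=-1603/9192
  seg 3: a=3 b=-3449/2298 c=-2067/1532 d=3905/9192
  seg 4: a=-2 b=-2068/1149 c=919/766 d=-919/2298
S(19/2) = -20915/24512

Δ: Δ0=-1, Δ1=5/3, Δ2=1/2, Δ3=-5/2, Δ4=-1
row 1: diag=12, rhs=16; c'=1/4, d'=4/3
row 2: denom=10−3·1/4=37/4; d'=(-7−3·4/3)/(37/4)=-44/37
row 3: denom=8−2·8/37=280/37; d'=(-18−2·-44/37)/(280/37)=-289/140
row 4: denom=6−2·37/140=383/70; d'=(9−2·-289/140)/(383/70)=919/383
back: M4=919/383
back: M3=-289/140−37/140·919/383=-2067/766
back: M2=-44/37−8/37·-2067/766=-232/383
back: M1=4/3−1/4·-232/383=1706/1149
M: M0=0, M1=1706/1149, M2=-232/383, M3=-2067/766, M4=919/383, M5=0
seg 0: a=0, c=M0/2=0, d=(M1−M0)/(6·3)=853/10341, b=Δ0−h0·(2M0+M1)/6=-2002/1149
seg 1: a=-3, c=M1/2=853/1149, d=(M2−M1)/(6·3)=-1201/10341, b=Δ1−h1·(2M1+M2)/6=557/1149
seg 2: a=2, c=M2/2=-116/383, d=(M3−M2)/(6·2)=-1603/9192, b=Δ2−h2·(2M2+M3)/6=2072/1149
seg 3: a=3, c=M3/2=-2067/1532, d=(M4−M3)/(6·2)=3905/9192, b=Δ3−h3·(2M3+M4)/6=-3449/2298
seg 4: a=-2, c=M4/2=919/766, d=(M5−M4)/(6·1)=-919/2298, b=Δ4−h4·(2M4+M5)/6=-2068/1149
t_q=19/2 → seg 3, τ=3/2; S=3+-3449/2298·τ+-2067/1532·τ²+3905/9192·τ³=-20915/24512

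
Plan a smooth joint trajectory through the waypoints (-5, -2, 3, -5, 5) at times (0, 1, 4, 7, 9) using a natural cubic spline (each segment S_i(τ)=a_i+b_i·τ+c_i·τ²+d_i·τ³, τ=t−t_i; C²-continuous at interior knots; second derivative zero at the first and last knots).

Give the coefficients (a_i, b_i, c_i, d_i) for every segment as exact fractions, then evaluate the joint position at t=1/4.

Δ: Δ0=3, Δ1=5/3, Δ2=-8/3, Δ3=5
row 1: diag=8, rhs=-8; c'=3/8, d'=-1
row 2: denom=12−3·3/8=87/8; d'=(-26−3·-1)/(87/8)=-184/87
row 3: denom=10−3·8/29=266/29; d'=(46−3·-184/87)/(266/29)=759/133
back: M3=759/133
back: M2=-184/87−8/29·759/133=-1472/399
back: M1=-1−3/8·-1472/399=51/133
M: M0=0, M1=51/133, M2=-1472/399, M3=759/133, M4=0
seg 0: a=-5, c=M0/2=0, d=(M1−M0)/(6·1)=17/266, b=Δ0−h0·(2M0+M1)/6=781/266
seg 1: a=-2, c=M1/2=51/266, d=(M2−M1)/(6·3)=-1625/7182, b=Δ1−h1·(2M1+M2)/6=416/133
seg 2: a=3, c=M2/2=-736/399, d=(M3−M2)/(6·3)=3749/7182, b=Δ2−h2·(2M2+M3)/6=-487/266
seg 3: a=-5, c=M3/2=759/266, d=(M4−M3)/(6·2)=-253/532, b=Δ3−h3·(2M3+M4)/6=159/133
t_q=1/4 → seg 0, τ=1/4; S=-5+781/266·τ+0·τ²+17/266·τ³=-72607/17024

  seg 0: a=-5 b=781/266 c=0 d=17/266
  seg 1: a=-2 b=416/133 c=51/266 d=-1625/7182
  seg 2: a=3 b=-487/266 c=-736/399 d=3749/7182
  seg 3: a=-5 b=159/133 c=759/266 d=-253/532
S(1/4) = -72607/17024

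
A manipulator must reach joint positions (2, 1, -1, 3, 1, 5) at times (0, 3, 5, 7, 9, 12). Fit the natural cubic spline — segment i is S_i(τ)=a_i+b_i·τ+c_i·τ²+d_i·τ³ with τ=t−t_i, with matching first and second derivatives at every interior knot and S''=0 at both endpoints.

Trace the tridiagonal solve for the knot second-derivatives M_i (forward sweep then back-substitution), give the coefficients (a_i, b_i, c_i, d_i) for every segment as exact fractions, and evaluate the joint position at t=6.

Δ: Δ0=-1/3, Δ1=-1, Δ2=2, Δ3=-1, Δ4=4/3
row 1: diag=10, rhs=-4; c'=1/5, d'=-2/5
row 2: denom=8−2·1/5=38/5; d'=(18−2·-2/5)/(38/5)=47/19
row 3: denom=8−2·5/19=142/19; d'=(-18−2·47/19)/(142/19)=-218/71
row 4: denom=10−2·19/71=672/71; d'=(14−2·-218/71)/(672/71)=715/336
back: M4=715/336
back: M3=-218/71−19/71·715/336=-1223/336
back: M2=47/19−5/19·-1223/336=1153/336
back: M1=-2/5−1/5·1153/336=-365/336
M: M0=0, M1=-365/336, M2=1153/336, M3=-1223/336, M4=715/336, M5=0
seg 0: a=2, c=M0/2=0, d=(M1−M0)/(6·3)=-365/6048, b=Δ0−h0·(2M0+M1)/6=47/224
seg 1: a=1, c=M1/2=-365/672, d=(M2−M1)/(6·2)=253/672, b=Δ1−h1·(2M1+M2)/6=-159/112
seg 2: a=-1, c=M2/2=1153/672, d=(M3−M2)/(6·2)=-33/56, b=Δ2−h2·(2M2+M3)/6=311/336
seg 3: a=3, c=M3/2=-1223/672, d=(M4−M3)/(6·2)=323/672, b=Δ3−h3·(2M3+M4)/6=241/336
seg 4: a=1, c=M4/2=715/672, d=(M5−M4)/(6·3)=-715/6048, b=Δ4−h4·(2M4+M5)/6=-89/112
t_q=6 → seg 2, τ=1; S=-1+311/336·τ+1153/672·τ²+-33/56·τ³=101/96

  seg 0: a=2 b=47/224 c=0 d=-365/6048
  seg 1: a=1 b=-159/112 c=-365/672 d=253/672
  seg 2: a=-1 b=311/336 c=1153/672 d=-33/56
  seg 3: a=3 b=241/336 c=-1223/672 d=323/672
  seg 4: a=1 b=-89/112 c=715/672 d=-715/6048
S(6) = 101/96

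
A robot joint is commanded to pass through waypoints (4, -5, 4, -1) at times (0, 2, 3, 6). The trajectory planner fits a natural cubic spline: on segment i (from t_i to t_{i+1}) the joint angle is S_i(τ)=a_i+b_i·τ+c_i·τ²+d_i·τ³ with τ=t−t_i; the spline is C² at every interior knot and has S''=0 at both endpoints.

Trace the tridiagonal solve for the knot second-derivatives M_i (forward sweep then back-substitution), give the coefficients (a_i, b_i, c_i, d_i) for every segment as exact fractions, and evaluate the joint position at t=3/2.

  seg 0: a=4 b=-2693/282 c=0 d=178/141
  seg 1: a=-5 b=1579/282 c=356/47 d=-1177/282
  seg 2: a=4 b=1160/141 c=-465/94 d=155/282
S(3/2) = -285/47

Δ: Δ0=-9/2, Δ1=9, Δ2=-5/3
row 1: diag=6, rhs=81; c'=1/6, d'=27/2
row 2: denom=8−1·1/6=47/6; d'=(-64−1·27/2)/(47/6)=-465/47
back: M2=-465/47
back: M1=27/2−1/6·-465/47=712/47
M: M0=0, M1=712/47, M2=-465/47, M3=0
seg 0: a=4, c=M0/2=0, d=(M1−M0)/(6·2)=178/141, b=Δ0−h0·(2M0+M1)/6=-2693/282
seg 1: a=-5, c=M1/2=356/47, d=(M2−M1)/(6·1)=-1177/282, b=Δ1−h1·(2M1+M2)/6=1579/282
seg 2: a=4, c=M2/2=-465/94, d=(M3−M2)/(6·3)=155/282, b=Δ2−h2·(2M2+M3)/6=1160/141
t_q=3/2 → seg 0, τ=3/2; S=4+-2693/282·τ+0·τ²+178/141·τ³=-285/47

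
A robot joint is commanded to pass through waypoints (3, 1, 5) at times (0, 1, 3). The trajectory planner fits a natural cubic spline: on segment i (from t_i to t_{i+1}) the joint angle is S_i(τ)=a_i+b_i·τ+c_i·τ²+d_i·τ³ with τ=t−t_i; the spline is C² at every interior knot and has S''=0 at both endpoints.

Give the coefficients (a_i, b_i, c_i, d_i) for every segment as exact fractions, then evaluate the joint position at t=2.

Δ: Δ0=-2, Δ1=2
row 1: diag=6, rhs=24; c'=1/3, d'=4
back: M1=4
M: M0=0, M1=4, M2=0
seg 0: a=3, c=M0/2=0, d=(M1−M0)/(6·1)=2/3, b=Δ0−h0·(2M0+M1)/6=-8/3
seg 1: a=1, c=M1/2=2, d=(M2−M1)/(6·2)=-1/3, b=Δ1−h1·(2M1+M2)/6=-2/3
t_q=2 → seg 1, τ=1; S=1+-2/3·τ+2·τ²+-1/3·τ³=2

  seg 0: a=3 b=-8/3 c=0 d=2/3
  seg 1: a=1 b=-2/3 c=2 d=-1/3
S(2) = 2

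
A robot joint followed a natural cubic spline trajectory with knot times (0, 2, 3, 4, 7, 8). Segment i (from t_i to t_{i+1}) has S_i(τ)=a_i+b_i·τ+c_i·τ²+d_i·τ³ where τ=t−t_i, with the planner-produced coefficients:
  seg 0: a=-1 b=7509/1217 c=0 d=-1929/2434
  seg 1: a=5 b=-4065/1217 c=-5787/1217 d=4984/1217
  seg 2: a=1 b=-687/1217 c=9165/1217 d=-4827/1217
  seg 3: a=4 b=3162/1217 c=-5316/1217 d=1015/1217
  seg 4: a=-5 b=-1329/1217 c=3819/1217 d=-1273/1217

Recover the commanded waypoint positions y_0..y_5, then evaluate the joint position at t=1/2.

y_0 = S_0(0) = a_0 = -1
y_1 = S_1(0) = a_1 = 5
y_2 = S_2(0) = a_2 = 1
y_3 = S_3(0) = a_3 = 4
y_4 = S_4(0) = a_4 = -5
y_5 = S_4(1) = -4
t_q=1/2 is in segment 0 (τ=1/2); S_0(τ)=38671/19472

y_0=-1 y_1=5 y_2=1 y_3=4 y_4=-5 y_5=-4
S(1/2) = 38671/19472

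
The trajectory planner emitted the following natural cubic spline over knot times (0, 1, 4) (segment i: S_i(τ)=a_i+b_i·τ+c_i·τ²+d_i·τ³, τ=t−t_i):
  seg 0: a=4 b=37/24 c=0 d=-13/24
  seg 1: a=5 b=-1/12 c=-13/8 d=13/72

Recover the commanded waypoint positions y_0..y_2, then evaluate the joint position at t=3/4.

y_0 = S_0(0) = a_0 = 4
y_1 = S_1(0) = a_1 = 5
y_2 = S_1(3) = -5
t_q=3/4 is in segment 0 (τ=3/4); S_0(τ)=2523/512

y_0=4 y_1=5 y_2=-5
S(3/4) = 2523/512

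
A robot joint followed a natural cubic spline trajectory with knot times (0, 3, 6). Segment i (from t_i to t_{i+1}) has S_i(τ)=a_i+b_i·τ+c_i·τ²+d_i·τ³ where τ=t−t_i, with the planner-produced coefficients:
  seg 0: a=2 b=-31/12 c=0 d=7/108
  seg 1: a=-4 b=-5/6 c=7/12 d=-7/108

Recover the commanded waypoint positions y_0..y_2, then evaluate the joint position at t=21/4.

y_0 = S_0(0) = a_0 = 2
y_1 = S_1(0) = a_1 = -4
y_2 = S_1(3) = -3
t_q=21/4 is in segment 1 (τ=9/4); S_1(τ)=-937/256

y_0=2 y_1=-4 y_2=-3
S(21/4) = -937/256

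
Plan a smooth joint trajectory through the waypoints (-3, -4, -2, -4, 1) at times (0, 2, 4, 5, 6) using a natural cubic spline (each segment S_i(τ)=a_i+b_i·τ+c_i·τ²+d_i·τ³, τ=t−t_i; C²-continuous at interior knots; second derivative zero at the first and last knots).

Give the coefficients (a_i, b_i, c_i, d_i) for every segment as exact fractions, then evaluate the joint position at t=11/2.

Δ: Δ0=-1/2, Δ1=1, Δ2=-2, Δ3=5
row 1: diag=8, rhs=9; c'=1/4, d'=9/8
row 2: denom=6−2·1/4=11/2; d'=(-18−2·9/8)/(11/2)=-81/22
row 3: denom=4−1·2/11=42/11; d'=(42−1·-81/22)/(42/11)=335/28
back: M3=335/28
back: M2=-81/22−2/11·335/28=-41/7
back: M1=9/8−1/4·-41/7=145/56
M: M0=0, M1=145/56, M2=-41/7, M3=335/28, M4=0
seg 0: a=-3, c=M0/2=0, d=(M1−M0)/(6·2)=145/672, b=Δ0−h0·(2M0+M1)/6=-229/168
seg 1: a=-4, c=M1/2=145/112, d=(M2−M1)/(6·2)=-473/672, b=Δ1−h1·(2M1+M2)/6=103/84
seg 2: a=-2, c=M2/2=-41/14, d=(M3−M2)/(6·1)=499/168, b=Δ2−h2·(2M2+M3)/6=-49/24
seg 3: a=-4, c=M3/2=335/56, d=(M4−M3)/(6·1)=-335/168, b=Δ3−h3·(2M3+M4)/6=85/84
t_q=11/2 → seg 3, τ=1/2; S=-4+85/84·τ+335/56·τ²+-335/168·τ³=-1007/448

  seg 0: a=-3 b=-229/168 c=0 d=145/672
  seg 1: a=-4 b=103/84 c=145/112 d=-473/672
  seg 2: a=-2 b=-49/24 c=-41/14 d=499/168
  seg 3: a=-4 b=85/84 c=335/56 d=-335/168
S(11/2) = -1007/448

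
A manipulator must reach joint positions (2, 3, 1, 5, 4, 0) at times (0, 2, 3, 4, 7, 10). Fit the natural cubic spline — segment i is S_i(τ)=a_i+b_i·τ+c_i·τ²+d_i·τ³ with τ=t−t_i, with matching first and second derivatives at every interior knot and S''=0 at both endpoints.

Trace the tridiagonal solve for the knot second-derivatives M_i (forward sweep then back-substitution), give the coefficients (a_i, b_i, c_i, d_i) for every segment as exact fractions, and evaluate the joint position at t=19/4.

Δ: Δ0=1/2, Δ1=-2, Δ2=4, Δ3=-1/3, Δ4=-4/3
row 1: diag=6, rhs=-15; c'=1/6, d'=-5/2
row 2: denom=4−1·1/6=23/6; d'=(36−1·-5/2)/(23/6)=231/23
row 3: denom=8−1·6/23=178/23; d'=(-26−1·231/23)/(178/23)=-829/178
row 4: denom=12−3·69/178=1929/178; d'=(-6−3·-829/178)/(1929/178)=473/643
back: M4=473/643
back: M3=-829/178−69/178·473/643=-3178/643
back: M2=231/23−6/23·-3178/643=7287/643
back: M1=-5/2−1/6·7287/643=-2822/643
M: M0=0, M1=-2822/643, M2=7287/643, M3=-3178/643, M4=473/643, M5=0
seg 0: a=2, c=M0/2=0, d=(M1−M0)/(6·2)=-1411/3858, b=Δ0−h0·(2M0+M1)/6=7573/3858
seg 1: a=3, c=M1/2=-1411/643, d=(M2−M1)/(6·1)=10109/3858, b=Δ1−h1·(2M1+M2)/6=-9359/3858
seg 2: a=1, c=M2/2=7287/1286, d=(M3−M2)/(6·1)=-10465/3858, b=Δ2−h2·(2M2+M3)/6=2018/1929
seg 3: a=5, c=M3/2=-1589/643, d=(M4−M3)/(6·3)=1217/3858, b=Δ3−h3·(2M3+M4)/6=16363/3858
seg 4: a=4, c=M4/2=473/1286, d=(M5−M4)/(6·3)=-473/11574, b=Δ4−h4·(2M4+M5)/6=-3991/1929
t_q=19/4 → seg 3, τ=3/4; S=5+16363/3858·τ+-1589/643·τ²+1217/3858·τ³=569873/82304

  seg 0: a=2 b=7573/3858 c=0 d=-1411/3858
  seg 1: a=3 b=-9359/3858 c=-1411/643 d=10109/3858
  seg 2: a=1 b=2018/1929 c=7287/1286 d=-10465/3858
  seg 3: a=5 b=16363/3858 c=-1589/643 d=1217/3858
  seg 4: a=4 b=-3991/1929 c=473/1286 d=-473/11574
S(19/4) = 569873/82304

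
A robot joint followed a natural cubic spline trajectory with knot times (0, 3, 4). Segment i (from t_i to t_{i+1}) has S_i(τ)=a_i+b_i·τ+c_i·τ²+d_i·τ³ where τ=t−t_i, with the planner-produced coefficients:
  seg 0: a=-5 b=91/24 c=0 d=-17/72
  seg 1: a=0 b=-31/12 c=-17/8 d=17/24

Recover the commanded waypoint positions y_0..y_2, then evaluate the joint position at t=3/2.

y_0=-5 y_1=0 y_2=-4
S(3/2) = -7/64

y_0 = S_0(0) = a_0 = -5
y_1 = S_1(0) = a_1 = 0
y_2 = S_1(1) = -4
t_q=3/2 is in segment 0 (τ=3/2); S_0(τ)=-7/64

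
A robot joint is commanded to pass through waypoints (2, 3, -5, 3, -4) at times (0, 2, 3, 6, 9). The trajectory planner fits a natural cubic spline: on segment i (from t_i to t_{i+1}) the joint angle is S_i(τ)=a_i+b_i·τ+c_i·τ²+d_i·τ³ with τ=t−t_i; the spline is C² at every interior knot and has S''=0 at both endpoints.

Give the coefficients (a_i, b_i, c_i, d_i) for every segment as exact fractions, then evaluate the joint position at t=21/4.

Δ: Δ0=1/2, Δ1=-8, Δ2=8/3, Δ3=-7/3
row 1: diag=6, rhs=-51; c'=1/6, d'=-17/2
row 2: denom=8−1·1/6=47/6; d'=(64−1·-17/2)/(47/6)=435/47
row 3: denom=12−3·18/47=510/47; d'=(-30−3·435/47)/(510/47)=-181/34
back: M3=-181/34
back: M2=435/47−18/47·-181/34=192/17
back: M1=-17/2−1/6·192/17=-353/34
M: M0=0, M1=-353/34, M2=192/17, M3=-181/34, M4=0
seg 0: a=2, c=M0/2=0, d=(M1−M0)/(6·2)=-353/408, b=Δ0−h0·(2M0+M1)/6=202/51
seg 1: a=3, c=M1/2=-353/68, d=(M2−M1)/(6·1)=737/204, b=Δ1−h1·(2M1+M2)/6=-655/102
seg 2: a=-5, c=M2/2=96/17, d=(M3−M2)/(6·3)=-565/612, b=Δ2−h2·(2M2+M3)/6=-1217/204
seg 3: a=3, c=M3/2=-181/68, d=(M4−M3)/(6·3)=181/612, b=Δ3−h3·(2M3+M4)/6=305/102
t_q=21/4 → seg 2, τ=9/4; S=-5+-1217/204·τ+96/17·τ²+-565/612·τ³=-1525/4352

  seg 0: a=2 b=202/51 c=0 d=-353/408
  seg 1: a=3 b=-655/102 c=-353/68 d=737/204
  seg 2: a=-5 b=-1217/204 c=96/17 d=-565/612
  seg 3: a=3 b=305/102 c=-181/68 d=181/612
S(21/4) = -1525/4352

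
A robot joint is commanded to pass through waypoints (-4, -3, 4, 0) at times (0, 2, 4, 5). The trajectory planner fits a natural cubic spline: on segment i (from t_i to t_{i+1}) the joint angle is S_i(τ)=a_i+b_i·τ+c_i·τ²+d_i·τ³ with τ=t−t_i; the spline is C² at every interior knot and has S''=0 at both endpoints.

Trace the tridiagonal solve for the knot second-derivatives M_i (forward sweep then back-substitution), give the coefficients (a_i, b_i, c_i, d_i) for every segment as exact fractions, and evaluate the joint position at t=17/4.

  seg 0: a=-4 b=-1 c=0 d=3/8
  seg 1: a=-3 b=7/2 c=9/4 d=-9/8
  seg 2: a=4 b=-1 c=-9/2 d=3/2
S(17/4) = 447/128

Δ: Δ0=1/2, Δ1=7/2, Δ2=-4
row 1: diag=8, rhs=18; c'=1/4, d'=9/4
row 2: denom=6−2·1/4=11/2; d'=(-45−2·9/4)/(11/2)=-9
back: M2=-9
back: M1=9/4−1/4·-9=9/2
M: M0=0, M1=9/2, M2=-9, M3=0
seg 0: a=-4, c=M0/2=0, d=(M1−M0)/(6·2)=3/8, b=Δ0−h0·(2M0+M1)/6=-1
seg 1: a=-3, c=M1/2=9/4, d=(M2−M1)/(6·2)=-9/8, b=Δ1−h1·(2M1+M2)/6=7/2
seg 2: a=4, c=M2/2=-9/2, d=(M3−M2)/(6·1)=3/2, b=Δ2−h2·(2M2+M3)/6=-1
t_q=17/4 → seg 2, τ=1/4; S=4+-1·τ+-9/2·τ²+3/2·τ³=447/128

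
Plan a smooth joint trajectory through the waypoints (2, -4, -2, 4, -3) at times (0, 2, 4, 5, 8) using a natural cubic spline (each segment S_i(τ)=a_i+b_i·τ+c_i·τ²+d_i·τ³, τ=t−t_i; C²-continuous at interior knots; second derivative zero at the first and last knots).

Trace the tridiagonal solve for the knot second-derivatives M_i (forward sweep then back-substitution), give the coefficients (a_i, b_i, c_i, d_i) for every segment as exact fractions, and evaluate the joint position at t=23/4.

Δ: Δ0=-3, Δ1=1, Δ2=6, Δ3=-7/3
row 1: diag=8, rhs=24; c'=1/4, d'=3
row 2: denom=6−2·1/4=11/2; d'=(30−2·3)/(11/2)=48/11
row 3: denom=8−1·2/11=86/11; d'=(-50−1·48/11)/(86/11)=-299/43
back: M3=-299/43
back: M2=48/11−2/11·-299/43=242/43
back: M1=3−1/4·242/43=137/86
M: M0=0, M1=137/86, M2=242/43, M3=-299/43, M4=0
seg 0: a=2, c=M0/2=0, d=(M1−M0)/(6·2)=137/1032, b=Δ0−h0·(2M0+M1)/6=-911/258
seg 1: a=-4, c=M1/2=137/172, d=(M2−M1)/(6·2)=347/1032, b=Δ1−h1·(2M1+M2)/6=-250/129
seg 2: a=-2, c=M2/2=121/43, d=(M3−M2)/(6·1)=-541/258, b=Δ2−h2·(2M2+M3)/6=1363/258
seg 3: a=4, c=M3/2=-299/86, d=(M4−M3)/(6·3)=299/774, b=Δ3−h3·(2M3+M4)/6=596/129
t_q=23/4 → seg 3, τ=3/4; S=4+596/129·τ+-299/86·τ²+299/774·τ³=31221/5504

  seg 0: a=2 b=-911/258 c=0 d=137/1032
  seg 1: a=-4 b=-250/129 c=137/172 d=347/1032
  seg 2: a=-2 b=1363/258 c=121/43 d=-541/258
  seg 3: a=4 b=596/129 c=-299/86 d=299/774
S(23/4) = 31221/5504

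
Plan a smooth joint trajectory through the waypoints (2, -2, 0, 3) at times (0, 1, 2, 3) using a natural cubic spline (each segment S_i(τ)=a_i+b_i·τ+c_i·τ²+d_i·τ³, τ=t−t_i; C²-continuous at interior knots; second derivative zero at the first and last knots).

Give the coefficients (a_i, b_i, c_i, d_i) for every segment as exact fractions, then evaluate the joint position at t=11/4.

Δ: Δ0=-4, Δ1=2, Δ2=3
row 1: diag=4, rhs=36; c'=1/4, d'=9
row 2: denom=4−1·1/4=15/4; d'=(6−1·9)/(15/4)=-4/5
back: M2=-4/5
back: M1=9−1/4·-4/5=46/5
M: M0=0, M1=46/5, M2=-4/5, M3=0
seg 0: a=2, c=M0/2=0, d=(M1−M0)/(6·1)=23/15, b=Δ0−h0·(2M0+M1)/6=-83/15
seg 1: a=-2, c=M1/2=23/5, d=(M2−M1)/(6·1)=-5/3, b=Δ1−h1·(2M1+M2)/6=-14/15
seg 2: a=0, c=M2/2=-2/5, d=(M3−M2)/(6·1)=2/15, b=Δ2−h2·(2M2+M3)/6=49/15
t_q=11/4 → seg 2, τ=3/4; S=0+49/15·τ+-2/5·τ²+2/15·τ³=73/32

  seg 0: a=2 b=-83/15 c=0 d=23/15
  seg 1: a=-2 b=-14/15 c=23/5 d=-5/3
  seg 2: a=0 b=49/15 c=-2/5 d=2/15
S(11/4) = 73/32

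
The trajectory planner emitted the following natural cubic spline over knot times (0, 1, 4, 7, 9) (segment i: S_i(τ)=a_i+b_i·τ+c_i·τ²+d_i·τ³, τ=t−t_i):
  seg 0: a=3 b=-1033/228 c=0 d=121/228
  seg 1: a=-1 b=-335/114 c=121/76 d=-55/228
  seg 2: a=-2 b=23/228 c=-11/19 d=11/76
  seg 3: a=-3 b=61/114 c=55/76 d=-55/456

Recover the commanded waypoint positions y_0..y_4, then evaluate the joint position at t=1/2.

y_0=3 y_1=-1 y_2=-2 y_3=-3 y_4=0
S(1/2) = 487/608

y_0 = S_0(0) = a_0 = 3
y_1 = S_1(0) = a_1 = -1
y_2 = S_2(0) = a_2 = -2
y_3 = S_3(0) = a_3 = -3
y_4 = S_3(2) = 0
t_q=1/2 is in segment 0 (τ=1/2); S_0(τ)=487/608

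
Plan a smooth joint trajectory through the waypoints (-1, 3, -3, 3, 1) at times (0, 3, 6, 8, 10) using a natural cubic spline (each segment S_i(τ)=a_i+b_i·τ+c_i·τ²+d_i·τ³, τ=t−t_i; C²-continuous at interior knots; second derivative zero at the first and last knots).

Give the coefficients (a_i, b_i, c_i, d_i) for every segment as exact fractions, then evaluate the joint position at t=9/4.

  seg 0: a=-1 b=289/105 c=0 d=-149/945
  seg 1: a=3 b=-158/105 c=-149/105 d=79/189
  seg 2: a=-3 b=19/15 c=82/35 d=-31/42
  seg 3: a=3 b=187/105 c=-73/35 d=73/210
S(9/4) = 1087/320

Δ: Δ0=4/3, Δ1=-2, Δ2=3, Δ3=-1
row 1: diag=12, rhs=-20; c'=1/4, d'=-5/3
row 2: denom=10−3·1/4=37/4; d'=(30−3·-5/3)/(37/4)=140/37
row 3: denom=8−2·8/37=280/37; d'=(-24−2·140/37)/(280/37)=-146/35
back: M3=-146/35
back: M2=140/37−8/37·-146/35=164/35
back: M1=-5/3−1/4·164/35=-298/105
M: M0=0, M1=-298/105, M2=164/35, M3=-146/35, M4=0
seg 0: a=-1, c=M0/2=0, d=(M1−M0)/(6·3)=-149/945, b=Δ0−h0·(2M0+M1)/6=289/105
seg 1: a=3, c=M1/2=-149/105, d=(M2−M1)/(6·3)=79/189, b=Δ1−h1·(2M1+M2)/6=-158/105
seg 2: a=-3, c=M2/2=82/35, d=(M3−M2)/(6·2)=-31/42, b=Δ2−h2·(2M2+M3)/6=19/15
seg 3: a=3, c=M3/2=-73/35, d=(M4−M3)/(6·2)=73/210, b=Δ3−h3·(2M3+M4)/6=187/105
t_q=9/4 → seg 0, τ=9/4; S=-1+289/105·τ+0·τ²+-149/945·τ³=1087/320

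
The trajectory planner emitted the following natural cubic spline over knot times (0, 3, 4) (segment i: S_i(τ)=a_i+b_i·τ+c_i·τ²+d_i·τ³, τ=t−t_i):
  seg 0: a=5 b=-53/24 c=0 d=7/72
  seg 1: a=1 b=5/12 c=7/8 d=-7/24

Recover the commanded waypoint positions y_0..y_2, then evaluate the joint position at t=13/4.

y_0=5 y_1=1 y_2=2
S(13/4) = 591/512

y_0 = S_0(0) = a_0 = 5
y_1 = S_1(0) = a_1 = 1
y_2 = S_1(1) = 2
t_q=13/4 is in segment 1 (τ=1/4); S_1(τ)=591/512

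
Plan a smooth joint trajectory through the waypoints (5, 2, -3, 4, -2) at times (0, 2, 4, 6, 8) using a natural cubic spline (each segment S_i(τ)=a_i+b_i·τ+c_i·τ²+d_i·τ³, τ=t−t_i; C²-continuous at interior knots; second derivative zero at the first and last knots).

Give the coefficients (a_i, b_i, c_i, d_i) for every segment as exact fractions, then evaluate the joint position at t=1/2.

Δ: Δ0=-3/2, Δ1=-5/2, Δ2=7/2, Δ3=-3
row 1: diag=8, rhs=-6; c'=1/4, d'=-3/4
row 2: denom=8−2·1/4=15/2; d'=(36−2·-3/4)/(15/2)=5
row 3: denom=8−2·4/15=112/15; d'=(-39−2·5)/(112/15)=-105/16
back: M3=-105/16
back: M2=5−4/15·-105/16=27/4
back: M1=-3/4−1/4·27/4=-39/16
M: M0=0, M1=-39/16, M2=27/4, M3=-105/16, M4=0
seg 0: a=5, c=M0/2=0, d=(M1−M0)/(6·2)=-13/64, b=Δ0−h0·(2M0+M1)/6=-11/16
seg 1: a=2, c=M1/2=-39/32, d=(M2−M1)/(6·2)=49/64, b=Δ1−h1·(2M1+M2)/6=-25/8
seg 2: a=-3, c=M2/2=27/8, d=(M3−M2)/(6·2)=-71/64, b=Δ2−h2·(2M2+M3)/6=19/16
seg 3: a=4, c=M3/2=-105/32, d=(M4−M3)/(6·2)=35/64, b=Δ3−h3·(2M3+M4)/6=11/8
t_q=1/2 → seg 0, τ=1/2; S=5+-11/16·τ+0·τ²+-13/64·τ³=2371/512

  seg 0: a=5 b=-11/16 c=0 d=-13/64
  seg 1: a=2 b=-25/8 c=-39/32 d=49/64
  seg 2: a=-3 b=19/16 c=27/8 d=-71/64
  seg 3: a=4 b=11/8 c=-105/32 d=35/64
S(1/2) = 2371/512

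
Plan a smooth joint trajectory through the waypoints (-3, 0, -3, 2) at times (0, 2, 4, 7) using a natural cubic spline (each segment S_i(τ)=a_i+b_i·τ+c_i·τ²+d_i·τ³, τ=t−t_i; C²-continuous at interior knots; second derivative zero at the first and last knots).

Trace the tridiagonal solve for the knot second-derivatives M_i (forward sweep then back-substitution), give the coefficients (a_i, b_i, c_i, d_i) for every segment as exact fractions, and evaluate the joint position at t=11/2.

  seg 0: a=-3 b=140/57 c=0 d=-109/456
  seg 1: a=0 b=-47/114 c=-109/76 d=203/456
  seg 2: a=-3 b=-46/57 c=47/38 d=-47/342
S(11/2) = -575/304

Δ: Δ0=3/2, Δ1=-3/2, Δ2=5/3
row 1: diag=8, rhs=-18; c'=1/4, d'=-9/4
row 2: denom=10−2·1/4=19/2; d'=(19−2·-9/4)/(19/2)=47/19
back: M2=47/19
back: M1=-9/4−1/4·47/19=-109/38
M: M0=0, M1=-109/38, M2=47/19, M3=0
seg 0: a=-3, c=M0/2=0, d=(M1−M0)/(6·2)=-109/456, b=Δ0−h0·(2M0+M1)/6=140/57
seg 1: a=0, c=M1/2=-109/76, d=(M2−M1)/(6·2)=203/456, b=Δ1−h1·(2M1+M2)/6=-47/114
seg 2: a=-3, c=M2/2=47/38, d=(M3−M2)/(6·3)=-47/342, b=Δ2−h2·(2M2+M3)/6=-46/57
t_q=11/2 → seg 2, τ=3/2; S=-3+-46/57·τ+47/38·τ²+-47/342·τ³=-575/304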